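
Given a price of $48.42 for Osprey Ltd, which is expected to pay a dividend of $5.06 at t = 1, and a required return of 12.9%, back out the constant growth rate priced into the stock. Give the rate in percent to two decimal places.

2.45%

From P₀ = D₁/(r − g), the implied growth is g = r − D₁/P₀.
g = 0.129 − 5.06/48.42 = 0.129 − 0.10450 = 0.02450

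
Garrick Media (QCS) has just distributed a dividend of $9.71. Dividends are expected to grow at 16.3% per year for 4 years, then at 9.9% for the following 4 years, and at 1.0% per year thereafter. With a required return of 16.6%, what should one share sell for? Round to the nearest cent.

$120.92

Three-stage DDM. Project D₁…D_8; terminal Gordon value at t=8 with g = 0.01; discount at r = 0.166.
D_1 = 11.2927
D_2 = 13.1334
D_3 = 15.2742
D_4 = 17.7639
D_5 = 19.5225
D_6 = 21.4552
D_7 = 23.5793
D_8 = 25.9137
TV_8 = 26.1728/(0.166−0.01) = 167.7744
P₀ = Σ Dₜ/(1+r)ᵗ + TV_8/(1+r)^8 = 120.9249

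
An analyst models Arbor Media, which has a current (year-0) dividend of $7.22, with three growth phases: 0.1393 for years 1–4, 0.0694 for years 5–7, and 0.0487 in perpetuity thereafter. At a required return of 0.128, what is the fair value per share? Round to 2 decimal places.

Three-stage DDM. Project D₁…D_7; terminal Gordon value at t=7 with g = 0.0487; discount at r = 0.128.
D_1 = 8.2257
D_2 = 9.3716
D_3 = 10.6771
D_4 = 12.1644
D_5 = 13.0086
D_6 = 13.9114
D_7 = 14.8768
TV_7 = 15.6013/(0.128−0.0487) = 196.7380
P₀ = Σ Dₜ/(1+r)ᵗ + TV_7/(1+r)^7 = 134.5587

$134.56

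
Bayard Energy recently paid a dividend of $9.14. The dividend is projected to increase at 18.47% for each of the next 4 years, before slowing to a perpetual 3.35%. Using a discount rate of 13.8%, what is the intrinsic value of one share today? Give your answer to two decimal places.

$146.64

Two-stage DDM. Project D₁…D_4 at 0.1847, terminal growth 0.0335, discount at r = 0.138.
D_1 = 10.8282
D_2 = 12.8281
D_3 = 15.1975
D_4 = 18.0044
Terminal value at t=4: TV = D_5/(r−g) = 18.6076/(0.138−0.0335) = 178.0631
P₀ = 10.8282/(1+0.138)^1 + 12.8281/(1+0.138)^2 + 15.1975/(1+0.138)^3 + 18.0044/(1+0.138)^4 + 178.0631/(1+0.138)^4 = 146.6386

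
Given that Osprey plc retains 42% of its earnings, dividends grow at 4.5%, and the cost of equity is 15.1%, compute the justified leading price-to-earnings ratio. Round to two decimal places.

5.47

Payout ratio b = 1 − 0.42 = 0.58.
Justified leading P/E = b/(r−g) = 0.58/(0.151−0.045) = 5.4717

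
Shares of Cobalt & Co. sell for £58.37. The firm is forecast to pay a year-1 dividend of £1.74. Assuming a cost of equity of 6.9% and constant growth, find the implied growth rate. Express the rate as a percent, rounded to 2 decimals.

3.92%

From P₀ = D₁/(r − g), the implied growth is g = r − D₁/P₀.
g = 0.069 − 1.74/58.37 = 0.069 − 0.02981 = 0.03919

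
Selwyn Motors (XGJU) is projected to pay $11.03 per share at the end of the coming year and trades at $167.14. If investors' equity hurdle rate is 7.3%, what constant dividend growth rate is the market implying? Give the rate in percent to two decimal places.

From P₀ = D₁/(r − g), the implied growth is g = r − D₁/P₀.
g = 0.073 − 11.03/167.14 = 0.073 − 0.06599 = 0.00701

0.70%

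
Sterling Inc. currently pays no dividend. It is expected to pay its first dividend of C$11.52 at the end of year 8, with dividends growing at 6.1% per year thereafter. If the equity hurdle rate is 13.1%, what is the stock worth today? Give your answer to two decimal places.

Deferred-dividend DDM. At t=7 the remaining stream is a growing perpetuity with first payment D_8 = 11.52.
V_7 = D_8/(r−g) = 11.52/(0.131−0.061) = 164.5714
P₀ = V_7/(1+r)^7 = 164.5714/(1+0.131)^7 = 69.5210

C$69.52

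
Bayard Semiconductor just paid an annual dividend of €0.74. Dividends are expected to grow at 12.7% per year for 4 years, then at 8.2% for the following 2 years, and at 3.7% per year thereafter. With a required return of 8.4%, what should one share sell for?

€24.00

Three-stage DDM. Project D₁…D_6; terminal Gordon value at t=6 with g = 0.037; discount at r = 0.084.
D_1 = 0.8340
D_2 = 0.9399
D_3 = 1.0593
D_4 = 1.1938
D_5 = 1.2917
D_6 = 1.3976
TV_6 = 1.4493/(0.084−0.037) = 30.8363
P₀ = Σ Dₜ/(1+r)ᵗ + TV_6/(1+r)^6 = 23.9957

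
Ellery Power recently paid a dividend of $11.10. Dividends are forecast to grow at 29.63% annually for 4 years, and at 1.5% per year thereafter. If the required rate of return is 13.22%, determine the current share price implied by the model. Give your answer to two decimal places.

Two-stage DDM. Project D₁…D_4 at 0.2963, terminal growth 0.015, discount at r = 0.1322.
D_1 = 14.3889
D_2 = 18.6524
D_3 = 24.1791
D_4 = 31.3433
Terminal value at t=4: TV = D_5/(r−g) = 31.8135/(0.1322−0.015) = 271.4460
P₀ = 14.3889/(1+0.1322)^1 + 18.6524/(1+0.1322)^2 + 24.1791/(1+0.1322)^3 + 31.3433/(1+0.1322)^4 + 271.4460/(1+0.1322)^4 = 228.1866

$228.19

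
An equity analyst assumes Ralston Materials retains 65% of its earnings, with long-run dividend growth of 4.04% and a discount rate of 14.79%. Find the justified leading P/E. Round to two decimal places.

Payout ratio b = 1 − 0.65 = 0.35.
Justified leading P/E = b/(r−g) = 0.35/(0.1479−0.0404) = 3.2558

3.26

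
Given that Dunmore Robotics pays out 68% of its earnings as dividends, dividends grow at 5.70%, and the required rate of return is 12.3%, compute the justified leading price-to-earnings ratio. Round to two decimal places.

Justified leading P/E = b/(r−g) = 0.68/(0.123−0.057) = 10.3030

10.30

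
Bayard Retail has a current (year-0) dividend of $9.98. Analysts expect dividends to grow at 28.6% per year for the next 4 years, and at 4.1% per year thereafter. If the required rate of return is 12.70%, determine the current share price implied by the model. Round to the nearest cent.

$260.94

Two-stage DDM. Project D₁…D_4 at 0.286, terminal growth 0.041, discount at r = 0.127.
D_1 = 12.8343
D_2 = 16.5049
D_3 = 21.2253
D_4 = 27.2957
Terminal value at t=4: TV = D_5/(r−g) = 28.4148/(0.127−0.041) = 330.4051
P₀ = 12.8343/(1+0.127)^1 + 16.5049/(1+0.127)^2 + 21.2253/(1+0.127)^3 + 27.2957/(1+0.127)^4 + 330.4051/(1+0.127)^4 = 260.9405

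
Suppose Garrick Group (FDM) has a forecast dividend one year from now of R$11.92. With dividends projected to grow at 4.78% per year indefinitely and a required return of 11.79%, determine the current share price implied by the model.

Gordon growth model: P₀ = D₁/(r − g), with D₁ = 11.92 given directly.
P₀ = 11.9200 / (0.1179 − 0.0478) = 11.9200 / 0.0701 = 170.0428

R$170.04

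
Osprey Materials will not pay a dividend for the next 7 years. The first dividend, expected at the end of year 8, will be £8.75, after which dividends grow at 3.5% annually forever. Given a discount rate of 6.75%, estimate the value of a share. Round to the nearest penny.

Deferred-dividend DDM. At t=7 the remaining stream is a growing perpetuity with first payment D_8 = 8.75.
V_7 = D_8/(r−g) = 8.75/(0.0675−0.035) = 269.2308
P₀ = V_7/(1+r)^7 = 269.2308/(1+0.0675)^7 = 170.4314

£170.43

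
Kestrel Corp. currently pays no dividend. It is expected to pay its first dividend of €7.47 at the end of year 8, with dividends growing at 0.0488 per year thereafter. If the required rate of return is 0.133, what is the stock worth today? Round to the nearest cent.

€37.02

Deferred-dividend DDM. At t=7 the remaining stream is a growing perpetuity with first payment D_8 = 7.47.
V_7 = D_8/(r−g) = 7.47/(0.133−0.0488) = 88.7173
P₀ = V_7/(1+r)^7 = 88.7173/(1+0.133)^7 = 37.0168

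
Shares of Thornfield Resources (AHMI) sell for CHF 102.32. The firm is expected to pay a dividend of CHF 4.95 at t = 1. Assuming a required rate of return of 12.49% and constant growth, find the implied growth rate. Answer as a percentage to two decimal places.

7.65%

From P₀ = D₁/(r − g), the implied growth is g = r − D₁/P₀.
g = 0.1249 − 4.95/102.32 = 0.1249 − 0.04838 = 0.07652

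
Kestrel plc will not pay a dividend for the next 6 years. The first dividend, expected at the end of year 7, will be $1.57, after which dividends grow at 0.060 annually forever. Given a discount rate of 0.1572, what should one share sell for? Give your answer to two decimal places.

$6.73

Deferred-dividend DDM. At t=6 the remaining stream is a growing perpetuity with first payment D_7 = 1.57.
V_6 = D_7/(r−g) = 1.57/(0.1572−0.06) = 16.1523
P₀ = V_6/(1+r)^6 = 16.1523/(1+0.1572)^6 = 6.7264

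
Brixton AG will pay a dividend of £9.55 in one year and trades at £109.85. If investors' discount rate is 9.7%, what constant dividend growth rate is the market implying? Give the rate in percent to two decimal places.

1.01%

From P₀ = D₁/(r − g), the implied growth is g = r − D₁/P₀.
g = 0.097 − 9.55/109.85 = 0.097 − 0.08694 = 0.01006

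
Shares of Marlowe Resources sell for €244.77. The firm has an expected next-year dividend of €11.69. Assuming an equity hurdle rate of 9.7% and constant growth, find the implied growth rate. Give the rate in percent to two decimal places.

4.92%

From P₀ = D₁/(r − g), the implied growth is g = r − D₁/P₀.
g = 0.097 − 11.69/244.77 = 0.097 − 0.04776 = 0.04924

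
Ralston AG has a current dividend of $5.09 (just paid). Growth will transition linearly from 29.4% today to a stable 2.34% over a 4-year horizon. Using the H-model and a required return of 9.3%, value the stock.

$114.42

H-model: P₀ = D₀[(1+g_L) + H(g_S−g_L)]/(r−g_L), with H = 4/2 = 2.
P₀ = 5.09 × [(1+0.0234) + 2×(0.294−0.0234)] / (0.093−0.0234)
   = 5.09 × 1.5646 / 0.0696 = 114.4226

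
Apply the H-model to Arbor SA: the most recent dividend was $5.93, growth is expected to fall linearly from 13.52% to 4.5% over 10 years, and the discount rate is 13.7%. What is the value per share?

$96.43

H-model: P₀ = D₀[(1+g_L) + H(g_S−g_L)]/(r−g_L), with H = 10/2 = 5.
P₀ = 5.93 × [(1+0.045) + 5×(0.1352−0.045)] / (0.137−0.045)
   = 5.93 × 1.4960 / 0.092 = 96.4270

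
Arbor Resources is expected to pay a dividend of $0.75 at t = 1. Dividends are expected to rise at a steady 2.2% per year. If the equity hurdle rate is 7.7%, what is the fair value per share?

$13.64

Gordon growth model: P₀ = D₁/(r − g), with D₁ = 0.75 given directly.
P₀ = 0.7500 / (0.077 − 0.022) = 0.7500 / 0.055 = 13.6364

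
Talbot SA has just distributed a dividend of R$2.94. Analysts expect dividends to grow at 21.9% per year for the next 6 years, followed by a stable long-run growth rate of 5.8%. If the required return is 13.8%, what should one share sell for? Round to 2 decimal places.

R$81.33

Two-stage DDM. Project D₁…D_6 at 0.219, terminal growth 0.058, discount at r = 0.138.
D_1 = 3.5839
D_2 = 4.3687
D_3 = 5.3255
D_4 = 6.4918
D_5 = 7.9134
D_6 = 9.6465
Terminal value at t=6: TV = D_7/(r−g) = 10.2060/(0.138−0.058) = 127.5749
P₀ = 3.5839/(1+0.138)^1 + 4.3687/(1+0.138)^2 + 5.3255/(1+0.138)^3 + 6.4918/(1+0.138)^4 + 7.9134/(1+0.138)^5 + 9.6465/(1+0.138)^6 + 127.5749/(1+0.138)^6 = 81.3315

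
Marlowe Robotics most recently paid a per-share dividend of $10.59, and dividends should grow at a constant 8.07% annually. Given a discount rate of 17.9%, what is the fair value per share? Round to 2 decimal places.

$116.43

Gordon growth model: P₀ = D₁/(r − g). D₁ = 10.59 × (1 + 0.0807) = 11.4446.
P₀ = 11.4446 / (0.179 − 0.0807) = 11.4446 / 0.0983 = 116.4254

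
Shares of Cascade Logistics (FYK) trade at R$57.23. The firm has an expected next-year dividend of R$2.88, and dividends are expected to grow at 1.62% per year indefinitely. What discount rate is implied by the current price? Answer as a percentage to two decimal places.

Rearranging the constant-growth DDM: r = D₁/P₀ + g.
r = 2.8800 / 57.23 + 0.0162 = 0.05032 + 0.0162 = 0.06652

6.65%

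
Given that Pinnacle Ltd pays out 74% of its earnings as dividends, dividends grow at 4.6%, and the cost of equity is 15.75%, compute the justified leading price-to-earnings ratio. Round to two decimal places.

6.64

Justified leading P/E = b/(r−g) = 0.74/(0.1575−0.046) = 6.6368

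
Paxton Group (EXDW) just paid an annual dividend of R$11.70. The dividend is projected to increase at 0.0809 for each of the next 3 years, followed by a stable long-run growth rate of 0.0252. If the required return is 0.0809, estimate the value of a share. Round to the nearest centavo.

R$250.45

Two-stage DDM. Project D₁…D_3 at 0.0809, terminal growth 0.0252, discount at r = 0.0809.
D_1 = 12.6465
D_2 = 13.6696
D_3 = 14.7755
Terminal value at t=3: TV = D_4/(r−g) = 15.1479/(0.0809−0.0252) = 271.9542
P₀ = 12.6465/(1+0.0809)^1 + 13.6696/(1+0.0809)^2 + 14.7755/(1+0.0809)^3 + 271.9542/(1+0.0809)^3 = 250.4472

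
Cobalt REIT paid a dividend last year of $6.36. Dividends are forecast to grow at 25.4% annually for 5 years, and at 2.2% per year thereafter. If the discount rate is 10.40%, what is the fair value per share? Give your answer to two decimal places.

$197.24

Two-stage DDM. Project D₁…D_5 at 0.254, terminal growth 0.022, discount at r = 0.104.
D_1 = 7.9754
D_2 = 10.0012
D_3 = 12.5415
D_4 = 15.7270
D_5 = 19.7217
Terminal value at t=5: TV = D_6/(r−g) = 20.1556/(0.104−0.022) = 245.8000
P₀ = 7.9754/(1+0.104)^1 + 10.0012/(1+0.104)^2 + 12.5415/(1+0.104)^3 + 15.7270/(1+0.104)^4 + 19.7217/(1+0.104)^5 + 245.8000/(1+0.104)^5 = 197.2402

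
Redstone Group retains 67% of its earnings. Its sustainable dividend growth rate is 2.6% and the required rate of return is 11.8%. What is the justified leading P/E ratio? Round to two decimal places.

3.59

Payout ratio b = 1 − 0.67 = 0.33.
Justified leading P/E = b/(r−g) = 0.33/(0.118−0.026) = 3.5870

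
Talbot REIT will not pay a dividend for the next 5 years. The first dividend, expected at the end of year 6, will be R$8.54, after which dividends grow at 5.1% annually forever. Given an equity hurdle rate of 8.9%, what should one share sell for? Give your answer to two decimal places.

Deferred-dividend DDM. At t=5 the remaining stream is a growing perpetuity with first payment D_6 = 8.54.
V_5 = D_6/(r−g) = 8.54/(0.089−0.051) = 224.7368
P₀ = V_5/(1+r)^5 = 224.7368/(1+0.089)^5 = 146.7354

R$146.74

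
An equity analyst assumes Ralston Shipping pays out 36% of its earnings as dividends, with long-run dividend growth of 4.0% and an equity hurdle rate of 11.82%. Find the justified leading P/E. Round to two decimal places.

4.60

Justified leading P/E = b/(r−g) = 0.36/(0.1182−0.04) = 4.6036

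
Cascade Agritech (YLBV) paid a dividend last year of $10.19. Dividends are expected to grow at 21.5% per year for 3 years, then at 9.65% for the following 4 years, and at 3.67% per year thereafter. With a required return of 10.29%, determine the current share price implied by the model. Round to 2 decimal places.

Three-stage DDM. Project D₁…D_7; terminal Gordon value at t=7 with g = 0.0367; discount at r = 0.1029.
D_1 = 12.3809
D_2 = 15.0427
D_3 = 18.2769
D_4 = 20.0406
D_5 = 21.9746
D_6 = 24.0951
D_7 = 26.4203
TV_7 = 27.3899/(0.1029−0.0367) = 413.7449
P₀ = Σ Dₜ/(1+r)ᵗ + TV_7/(1+r)^7 = 299.3642

$299.36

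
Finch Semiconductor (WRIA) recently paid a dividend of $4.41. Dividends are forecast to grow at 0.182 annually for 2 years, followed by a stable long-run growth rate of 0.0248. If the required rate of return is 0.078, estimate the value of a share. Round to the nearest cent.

Two-stage DDM. Project D₁…D_2 at 0.182, terminal growth 0.0248, discount at r = 0.078.
D_1 = 5.2126
D_2 = 6.1613
Terminal value at t=2: TV = D_3/(r−g) = 6.3141/(0.078−0.0248) = 118.6864
P₀ = 5.2126/(1+0.078)^1 + 6.1613/(1+0.078)^2 + 118.6864/(1+0.078)^2 = 112.2698

$112.27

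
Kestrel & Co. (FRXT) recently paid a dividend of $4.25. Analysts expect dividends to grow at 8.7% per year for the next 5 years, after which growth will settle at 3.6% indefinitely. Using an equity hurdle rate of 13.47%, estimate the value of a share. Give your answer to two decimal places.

$54.71

Two-stage DDM. Project D₁…D_5 at 0.087, terminal growth 0.036, discount at r = 0.1347.
D_1 = 4.6197
D_2 = 5.0217
D_3 = 5.4586
D_4 = 5.9334
D_5 = 6.4497
Terminal value at t=5: TV = D_6/(r−g) = 6.6818/(0.1347−0.036) = 67.6985
P₀ = 4.6197/(1+0.1347)^1 + 5.0217/(1+0.1347)^2 + 5.4586/(1+0.1347)^3 + 5.9334/(1+0.1347)^4 + 6.4497/(1+0.1347)^5 + 67.6985/(1+0.1347)^5 = 54.7050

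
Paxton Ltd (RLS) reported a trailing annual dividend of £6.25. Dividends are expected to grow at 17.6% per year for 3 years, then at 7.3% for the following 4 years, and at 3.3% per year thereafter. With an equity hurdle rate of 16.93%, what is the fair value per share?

Three-stage DDM. Project D₁…D_7; terminal Gordon value at t=7 with g = 0.033; discount at r = 0.1693.
D_1 = 7.3500
D_2 = 8.6436
D_3 = 10.1649
D_4 = 10.9069
D_5 = 11.7031
D_6 = 12.5574
D_7 = 13.4741
TV_7 = 13.9188/(0.1693−0.033) = 102.1187
P₀ = Σ Dₜ/(1+r)ᵗ + TV_7/(1+r)^7 = 73.7437

£73.74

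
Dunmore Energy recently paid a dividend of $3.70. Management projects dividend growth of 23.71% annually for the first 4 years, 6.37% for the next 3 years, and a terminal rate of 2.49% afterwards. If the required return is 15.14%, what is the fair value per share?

Three-stage DDM. Project D₁…D_7; terminal Gordon value at t=7 with g = 0.0249; discount at r = 0.1514.
D_1 = 4.5773
D_2 = 5.6625
D_3 = 7.0051
D_4 = 8.6660
D_5 = 9.2181
D_6 = 9.8053
D_7 = 10.4299
TV_7 = 10.6896/(0.1514−0.0249) = 84.5025
P₀ = Σ Dₜ/(1+r)ᵗ + TV_7/(1+r)^7 = 61.9161

$61.92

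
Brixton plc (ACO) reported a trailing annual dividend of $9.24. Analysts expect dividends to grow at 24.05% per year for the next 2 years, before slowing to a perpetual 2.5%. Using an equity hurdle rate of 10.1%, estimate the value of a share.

Two-stage DDM. Project D₁…D_2 at 0.2405, terminal growth 0.025, discount at r = 0.101.
D_1 = 11.4622
D_2 = 14.2189
Terminal value at t=2: TV = D_3/(r−g) = 14.5744/(0.101−0.025) = 191.7678
P₀ = 11.4622/(1+0.101)^1 + 14.2189/(1+0.101)^2 + 191.7678/(1+0.101)^2 = 180.3386

$180.34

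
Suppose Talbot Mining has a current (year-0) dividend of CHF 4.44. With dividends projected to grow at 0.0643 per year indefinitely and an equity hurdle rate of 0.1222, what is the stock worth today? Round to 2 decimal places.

CHF 81.61

Gordon growth model: P₀ = D₁/(r − g). D₁ = 4.44 × (1 + 0.0643) = 4.7255.
P₀ = 4.7255 / (0.1222 − 0.0643) = 4.7255 / 0.0579 = 81.6147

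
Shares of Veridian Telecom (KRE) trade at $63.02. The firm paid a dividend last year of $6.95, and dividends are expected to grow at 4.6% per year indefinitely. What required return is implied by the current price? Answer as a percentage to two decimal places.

16.14%

Rearranging the constant-growth DDM: r = D₁/P₀ + g.
D₁ = 6.95 × (1 + 0.046) = 7.2697.
r = 7.2697 / 63.02 + 0.046 = 0.11536 + 0.046 = 0.16136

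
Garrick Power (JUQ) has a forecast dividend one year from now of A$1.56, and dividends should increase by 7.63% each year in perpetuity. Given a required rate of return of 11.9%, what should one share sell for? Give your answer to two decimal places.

Gordon growth model: P₀ = D₁/(r − g), with D₁ = 1.56 given directly.
P₀ = 1.5600 / (0.119 − 0.0763) = 1.5600 / 0.0427 = 36.5340

A$36.53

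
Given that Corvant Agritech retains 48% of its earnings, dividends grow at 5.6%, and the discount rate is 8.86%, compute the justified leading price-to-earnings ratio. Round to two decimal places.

15.95

Payout ratio b = 1 − 0.48 = 0.52.
Justified leading P/E = b/(r−g) = 0.52/(0.0886−0.056) = 15.9509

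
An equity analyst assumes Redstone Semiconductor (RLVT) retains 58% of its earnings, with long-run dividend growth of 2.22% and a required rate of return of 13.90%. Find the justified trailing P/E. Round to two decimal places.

Payout ratio b = 1 − 0.58 = 0.42.
Justified trailing P/E = b(1+g)/(r−g) = 0.42×(1+0.0222)/(0.139−0.0222) = 3.6757

3.68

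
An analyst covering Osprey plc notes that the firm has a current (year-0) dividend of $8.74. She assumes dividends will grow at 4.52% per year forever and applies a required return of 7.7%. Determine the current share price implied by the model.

$287.27

Gordon growth model: P₀ = D₁/(r − g). D₁ = 8.74 × (1 + 0.0452) = 9.1350.
P₀ = 9.1350 / (0.077 − 0.0452) = 9.1350 / 0.0318 = 287.2657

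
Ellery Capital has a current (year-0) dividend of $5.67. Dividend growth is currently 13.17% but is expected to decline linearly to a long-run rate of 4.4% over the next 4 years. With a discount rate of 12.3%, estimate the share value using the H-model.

$87.52

H-model: P₀ = D₀[(1+g_L) + H(g_S−g_L)]/(r−g_L), with H = 4/2 = 2.
P₀ = 5.67 × [(1+0.044) + 2×(0.1317−0.044)] / (0.123−0.044)
   = 5.67 × 1.2194 / 0.079 = 87.5190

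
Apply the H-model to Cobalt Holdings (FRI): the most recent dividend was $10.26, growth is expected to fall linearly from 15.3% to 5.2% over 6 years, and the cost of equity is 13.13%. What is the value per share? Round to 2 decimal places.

$175.31

H-model: P₀ = D₀[(1+g_L) + H(g_S−g_L)]/(r−g_L), with H = 6/2 = 3.
P₀ = 10.26 × [(1+0.052) + 3×(0.153−0.052)] / (0.1313−0.052)
   = 10.26 × 1.3550 / 0.0793 = 175.3127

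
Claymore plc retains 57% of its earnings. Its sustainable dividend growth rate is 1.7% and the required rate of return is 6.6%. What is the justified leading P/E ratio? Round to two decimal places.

Payout ratio b = 1 − 0.57 = 0.43.
Justified leading P/E = b/(r−g) = 0.43/(0.066−0.017) = 8.7755

8.78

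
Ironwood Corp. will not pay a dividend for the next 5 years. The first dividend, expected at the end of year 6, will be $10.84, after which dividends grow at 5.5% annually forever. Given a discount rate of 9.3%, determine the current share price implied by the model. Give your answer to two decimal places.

Deferred-dividend DDM. At t=5 the remaining stream is a growing perpetuity with first payment D_6 = 10.84.
V_5 = D_6/(r−g) = 10.84/(0.093−0.055) = 285.2632
P₀ = V_5/(1+r)^5 = 285.2632/(1+0.093)^5 = 182.8710

$182.87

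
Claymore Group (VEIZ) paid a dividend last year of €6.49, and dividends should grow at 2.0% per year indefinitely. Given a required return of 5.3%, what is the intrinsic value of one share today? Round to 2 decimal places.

€200.60

Gordon growth model: P₀ = D₁/(r − g). D₁ = 6.49 × (1 + 0.02) = 6.6198.
P₀ = 6.6198 / (0.053 − 0.02) = 6.6198 / 0.033 = 200.6000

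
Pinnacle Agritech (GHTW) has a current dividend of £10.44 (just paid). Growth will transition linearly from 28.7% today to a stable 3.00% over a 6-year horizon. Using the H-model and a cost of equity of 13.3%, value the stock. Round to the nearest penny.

H-model: P₀ = D₀[(1+g_L) + H(g_S−g_L)]/(r−g_L), with H = 6/2 = 3.
P₀ = 10.44 × [(1+0.03) + 3×(0.287−0.03)] / (0.133−0.03)
   = 10.44 × 1.8010 / 0.103 = 182.5480

£182.55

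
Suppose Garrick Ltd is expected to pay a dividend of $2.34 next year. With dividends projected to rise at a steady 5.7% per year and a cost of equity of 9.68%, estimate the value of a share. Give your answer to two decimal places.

Gordon growth model: P₀ = D₁/(r − g), with D₁ = 2.34 given directly.
P₀ = 2.3400 / (0.0968 − 0.057) = 2.3400 / 0.0398 = 58.7940

$58.79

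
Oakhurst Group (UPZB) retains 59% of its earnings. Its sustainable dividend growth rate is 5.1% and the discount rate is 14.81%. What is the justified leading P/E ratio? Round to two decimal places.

4.22

Payout ratio b = 1 − 0.59 = 0.41.
Justified leading P/E = b/(r−g) = 0.41/(0.1481−0.051) = 4.2225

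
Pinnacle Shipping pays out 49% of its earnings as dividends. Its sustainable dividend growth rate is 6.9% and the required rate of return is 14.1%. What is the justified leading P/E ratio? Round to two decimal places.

6.81

Justified leading P/E = b/(r−g) = 0.49/(0.141−0.069) = 6.8056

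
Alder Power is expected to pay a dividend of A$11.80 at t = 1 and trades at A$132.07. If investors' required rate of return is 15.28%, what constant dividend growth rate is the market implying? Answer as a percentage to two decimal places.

6.35%

From P₀ = D₁/(r − g), the implied growth is g = r − D₁/P₀.
g = 0.1528 − 11.80/132.07 = 0.1528 − 0.08935 = 0.06345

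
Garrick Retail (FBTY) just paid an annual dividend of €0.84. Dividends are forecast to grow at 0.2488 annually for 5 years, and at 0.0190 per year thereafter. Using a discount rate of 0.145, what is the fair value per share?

€15.97

Two-stage DDM. Project D₁…D_5 at 0.2488, terminal growth 0.019, discount at r = 0.145.
D_1 = 1.0490
D_2 = 1.3100
D_3 = 1.6359
D_4 = 2.0429
D_5 = 2.5512
Terminal value at t=5: TV = D_6/(r−g) = 2.5997/(0.145−0.019) = 20.6323
P₀ = 1.0490/(1+0.145)^1 + 1.3100/(1+0.145)^2 + 1.6359/(1+0.145)^3 + 2.0429/(1+0.145)^4 + 2.5512/(1+0.145)^5 + 20.6323/(1+0.145)^5 = 15.9739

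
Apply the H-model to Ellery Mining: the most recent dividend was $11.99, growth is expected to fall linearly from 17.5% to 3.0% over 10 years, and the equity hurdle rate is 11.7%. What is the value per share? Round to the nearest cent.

$241.87

H-model: P₀ = D₀[(1+g_L) + H(g_S−g_L)]/(r−g_L), with H = 10/2 = 5.
P₀ = 11.99 × [(1+0.03) + 5×(0.175−0.03)] / (0.117−0.03)
   = 11.99 × 1.7550 / 0.087 = 241.8672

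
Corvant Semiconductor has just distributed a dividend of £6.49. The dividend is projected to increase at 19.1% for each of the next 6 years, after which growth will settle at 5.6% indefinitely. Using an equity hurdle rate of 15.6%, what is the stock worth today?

Two-stage DDM. Project D₁…D_6 at 0.191, terminal growth 0.056, discount at r = 0.156.
D_1 = 7.7296
D_2 = 9.2059
D_3 = 10.9643
D_4 = 13.0585
D_5 = 15.5526
D_6 = 18.5232
Terminal value at t=6: TV = D_7/(r−g) = 19.5605/(0.156−0.056) = 195.6047
P₀ = 7.7296/(1+0.156)^1 + 9.2059/(1+0.156)^2 + 10.9643/(1+0.156)^3 + 13.0585/(1+0.156)^4 + 15.5526/(1+0.156)^5 + 18.5232/(1+0.156)^6 + 195.6047/(1+0.156)^6 = 125.2468

£125.25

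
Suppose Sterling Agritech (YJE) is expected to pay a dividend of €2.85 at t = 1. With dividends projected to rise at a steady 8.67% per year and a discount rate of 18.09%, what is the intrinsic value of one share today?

€30.25

Gordon growth model: P₀ = D₁/(r − g), with D₁ = 2.85 given directly.
P₀ = 2.8500 / (0.1809 − 0.0867) = 2.8500 / 0.0942 = 30.2548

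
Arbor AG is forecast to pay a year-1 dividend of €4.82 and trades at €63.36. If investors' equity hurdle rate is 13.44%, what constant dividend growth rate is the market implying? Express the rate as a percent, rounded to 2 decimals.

5.83%

From P₀ = D₁/(r − g), the implied growth is g = r − D₁/P₀.
g = 0.1344 − 4.82/63.36 = 0.1344 − 0.07607 = 0.05833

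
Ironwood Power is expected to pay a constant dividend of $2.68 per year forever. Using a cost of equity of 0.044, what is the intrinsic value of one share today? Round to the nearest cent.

$60.91

Zero-growth DDM (perpetuity): P₀ = D/r = 2.68 / 0.044 = 60.9091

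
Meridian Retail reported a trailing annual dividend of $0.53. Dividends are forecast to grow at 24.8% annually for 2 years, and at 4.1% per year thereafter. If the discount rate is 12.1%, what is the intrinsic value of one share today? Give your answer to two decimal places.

Two-stage DDM. Project D₁…D_2 at 0.248, terminal growth 0.041, discount at r = 0.121.
D_1 = 0.6614
D_2 = 0.8255
Terminal value at t=2: TV = D_3/(r−g) = 0.8593/(0.121−0.041) = 10.7415
P₀ = 0.6614/(1+0.121)^1 + 0.8255/(1+0.121)^2 + 10.7415/(1+0.121)^2 = 9.7947

$9.79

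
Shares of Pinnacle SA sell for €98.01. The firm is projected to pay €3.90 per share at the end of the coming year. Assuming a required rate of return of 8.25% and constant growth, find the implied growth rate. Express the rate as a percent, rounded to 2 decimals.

From P₀ = D₁/(r − g), the implied growth is g = r − D₁/P₀.
g = 0.0825 − 3.90/98.01 = 0.0825 − 0.03979 = 0.04271

4.27%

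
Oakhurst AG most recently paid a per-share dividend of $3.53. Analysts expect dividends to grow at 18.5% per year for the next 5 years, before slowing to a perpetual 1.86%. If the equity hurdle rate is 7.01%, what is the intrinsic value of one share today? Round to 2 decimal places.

Two-stage DDM. Project D₁…D_5 at 0.185, terminal growth 0.0186, discount at r = 0.0701.
D_1 = 4.1830
D_2 = 4.9569
D_3 = 5.8739
D_4 = 6.9606
D_5 = 8.2483
Terminal value at t=5: TV = D_6/(r−g) = 8.4018/(0.0701−0.0186) = 163.1409
P₀ = 4.1830/(1+0.0701)^1 + 4.9569/(1+0.0701)^2 + 5.8739/(1+0.0701)^3 + 6.9606/(1+0.0701)^4 + 8.2483/(1+0.0701)^5 + 163.1409/(1+0.0701)^5 = 140.4806

$140.48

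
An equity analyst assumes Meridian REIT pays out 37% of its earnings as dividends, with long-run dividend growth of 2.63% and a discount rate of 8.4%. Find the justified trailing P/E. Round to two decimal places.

Justified trailing P/E = b(1+g)/(r−g) = 0.37×(1+0.0263)/(0.084−0.0263) = 6.5811

6.58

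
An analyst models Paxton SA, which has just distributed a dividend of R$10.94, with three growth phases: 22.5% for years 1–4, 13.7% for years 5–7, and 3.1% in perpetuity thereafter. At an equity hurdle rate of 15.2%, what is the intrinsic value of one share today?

R$206.62

Three-stage DDM. Project D₁…D_7; terminal Gordon value at t=7 with g = 0.031; discount at r = 0.152.
D_1 = 13.4015
D_2 = 16.4168
D_3 = 20.1106
D_4 = 24.6355
D_5 = 28.0106
D_6 = 31.8480
D_7 = 36.2112
TV_7 = 37.3338/(0.152−0.031) = 308.5435
P₀ = Σ Dₜ/(1+r)ᵗ + TV_7/(1+r)^7 = 206.6167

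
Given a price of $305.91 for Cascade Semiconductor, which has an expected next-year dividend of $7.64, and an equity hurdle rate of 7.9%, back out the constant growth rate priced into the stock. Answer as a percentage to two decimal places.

From P₀ = D₁/(r − g), the implied growth is g = r − D₁/P₀.
g = 0.079 − 7.64/305.91 = 0.079 − 0.02497 = 0.05403

5.40%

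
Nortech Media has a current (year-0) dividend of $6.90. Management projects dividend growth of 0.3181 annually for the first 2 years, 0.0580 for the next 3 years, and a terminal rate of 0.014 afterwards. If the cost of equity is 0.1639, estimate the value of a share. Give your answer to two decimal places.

$83.63

Three-stage DDM. Project D₁…D_5; terminal Gordon value at t=5 with g = 0.014; discount at r = 0.1639.
D_1 = 9.0949
D_2 = 11.9880
D_3 = 12.6833
D_4 = 13.4189
D_5 = 14.1972
TV_5 = 14.3960/(0.1639−0.014) = 96.0371
P₀ = Σ Dₜ/(1+r)ᵗ + TV_5/(1+r)^5 = 83.6307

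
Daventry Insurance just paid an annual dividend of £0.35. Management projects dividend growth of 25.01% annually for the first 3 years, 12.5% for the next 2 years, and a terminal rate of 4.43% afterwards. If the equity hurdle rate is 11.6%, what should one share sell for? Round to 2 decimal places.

Three-stage DDM. Project D₁…D_5; terminal Gordon value at t=5 with g = 0.0443; discount at r = 0.116.
D_1 = 0.4375
D_2 = 0.5470
D_3 = 0.6838
D_4 = 0.7692
D_5 = 0.8654
TV_5 = 0.9037/(0.116−0.0443) = 12.6041
P₀ = Σ Dₜ/(1+r)ᵗ + TV_5/(1+r)^5 = 9.6000

£9.60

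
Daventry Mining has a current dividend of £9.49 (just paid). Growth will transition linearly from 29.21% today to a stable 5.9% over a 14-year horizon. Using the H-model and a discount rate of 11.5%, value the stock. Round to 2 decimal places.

H-model: P₀ = D₀[(1+g_L) + H(g_S−g_L)]/(r−g_L), with H = 14/2 = 7.
P₀ = 9.49 × [(1+0.059) + 7×(0.2921−0.059)] / (0.115−0.059)
   = 9.49 × 2.6907 / 0.056 = 455.9776

£455.98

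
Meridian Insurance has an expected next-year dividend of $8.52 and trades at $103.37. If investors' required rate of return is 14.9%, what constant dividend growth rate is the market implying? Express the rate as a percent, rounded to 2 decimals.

6.66%

From P₀ = D₁/(r − g), the implied growth is g = r − D₁/P₀.
g = 0.149 − 8.52/103.37 = 0.149 − 0.08242 = 0.06658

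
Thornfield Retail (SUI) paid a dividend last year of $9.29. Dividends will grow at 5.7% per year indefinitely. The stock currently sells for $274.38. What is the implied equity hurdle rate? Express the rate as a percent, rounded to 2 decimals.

Rearranging the constant-growth DDM: r = D₁/P₀ + g.
D₁ = 9.29 × (1 + 0.057) = 9.8195.
r = 9.8195 / 274.38 + 0.057 = 0.03579 + 0.057 = 0.09279

9.28%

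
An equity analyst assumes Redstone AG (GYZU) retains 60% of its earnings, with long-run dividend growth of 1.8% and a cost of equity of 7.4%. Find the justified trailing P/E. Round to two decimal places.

Payout ratio b = 1 − 0.60 = 0.40.
Justified trailing P/E = b(1+g)/(r−g) = 0.40×(1+0.018)/(0.074−0.018) = 7.2714

7.27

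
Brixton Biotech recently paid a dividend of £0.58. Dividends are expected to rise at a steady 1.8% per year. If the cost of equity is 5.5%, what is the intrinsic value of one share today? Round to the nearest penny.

£15.96

Gordon growth model: P₀ = D₁/(r − g). D₁ = 0.58 × (1 + 0.018) = 0.5904.
P₀ = 0.5904 / (0.055 − 0.018) = 0.5904 / 0.037 = 15.9578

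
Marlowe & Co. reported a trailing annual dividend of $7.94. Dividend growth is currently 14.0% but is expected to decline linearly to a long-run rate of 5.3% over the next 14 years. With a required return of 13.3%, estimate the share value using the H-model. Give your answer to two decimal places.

H-model: P₀ = D₀[(1+g_L) + H(g_S−g_L)]/(r−g_L), with H = 14/2 = 7.
P₀ = 7.94 × [(1+0.053) + 7×(0.14−0.053)] / (0.133−0.053)
   = 7.94 × 1.6620 / 0.08 = 164.9535

$164.95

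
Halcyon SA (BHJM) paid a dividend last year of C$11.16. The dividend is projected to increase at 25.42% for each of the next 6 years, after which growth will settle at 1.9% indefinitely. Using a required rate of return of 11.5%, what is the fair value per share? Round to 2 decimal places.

Two-stage DDM. Project D₁…D_6 at 0.2542, terminal growth 0.019, discount at r = 0.115.
D_1 = 13.9969
D_2 = 17.5549
D_3 = 22.0173
D_4 = 27.6141
D_5 = 34.6336
D_6 = 43.4375
Terminal value at t=6: TV = D_7/(r−g) = 44.2628/(0.115−0.019) = 461.0711
P₀ = 13.9969/(1+0.115)^1 + 17.5549/(1+0.115)^2 + 22.0173/(1+0.115)^3 + 27.6141/(1+0.115)^4 + 34.6336/(1+0.115)^5 + 43.4375/(1+0.115)^6 + 461.0711/(1+0.115)^6 = 343.0743

C$343.07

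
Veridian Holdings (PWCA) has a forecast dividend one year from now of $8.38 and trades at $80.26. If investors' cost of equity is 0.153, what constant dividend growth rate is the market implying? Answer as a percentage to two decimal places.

4.86%

From P₀ = D₁/(r − g), the implied growth is g = r − D₁/P₀.
g = 0.153 − 8.38/80.26 = 0.153 − 0.10441 = 0.04859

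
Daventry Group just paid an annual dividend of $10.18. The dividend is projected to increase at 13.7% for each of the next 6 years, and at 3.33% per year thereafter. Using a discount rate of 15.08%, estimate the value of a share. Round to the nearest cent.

Two-stage DDM. Project D₁…D_6 at 0.137, terminal growth 0.0333, discount at r = 0.1508.
D_1 = 11.5747
D_2 = 13.1604
D_3 = 14.9634
D_4 = 17.0133
D_5 = 19.3442
D_6 = 21.9943
Terminal value at t=6: TV = D_7/(r−g) = 22.7267/(0.1508−0.0333) = 193.4190
P₀ = 11.5747/(1+0.1508)^1 + 13.1604/(1+0.1508)^2 + 14.9634/(1+0.1508)^3 + 17.0133/(1+0.1508)^4 + 19.3442/(1+0.1508)^5 + 21.9943/(1+0.1508)^6 + 193.4190/(1+0.1508)^6 = 141.8392

$141.84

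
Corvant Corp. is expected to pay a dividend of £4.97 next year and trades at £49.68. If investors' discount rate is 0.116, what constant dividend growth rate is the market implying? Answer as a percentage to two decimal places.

1.60%

From P₀ = D₁/(r − g), the implied growth is g = r − D₁/P₀.
g = 0.116 − 4.97/49.68 = 0.116 − 0.10004 = 0.01596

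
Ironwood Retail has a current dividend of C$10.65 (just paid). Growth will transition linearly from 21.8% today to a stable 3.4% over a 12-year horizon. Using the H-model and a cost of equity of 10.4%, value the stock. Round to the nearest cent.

H-model: P₀ = D₀[(1+g_L) + H(g_S−g_L)]/(r−g_L), with H = 12/2 = 6.
P₀ = 10.65 × [(1+0.034) + 6×(0.218−0.034)] / (0.104−0.034)
   = 10.65 × 2.1380 / 0.07 = 325.2814

C$325.28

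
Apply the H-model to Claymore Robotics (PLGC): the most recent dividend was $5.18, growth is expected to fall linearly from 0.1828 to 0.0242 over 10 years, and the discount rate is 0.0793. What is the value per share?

H-model: P₀ = D₀[(1+g_L) + H(g_S−g_L)]/(r−g_L), with H = 10/2 = 5.
P₀ = 5.18 × [(1+0.0242) + 5×(0.1828−0.0242)] / (0.0793−0.0242)
   = 5.18 × 1.8172 / 0.0551 = 170.8366

$170.84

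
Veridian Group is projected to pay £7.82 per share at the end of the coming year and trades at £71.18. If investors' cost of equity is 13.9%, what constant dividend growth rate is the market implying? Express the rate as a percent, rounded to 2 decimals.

From P₀ = D₁/(r − g), the implied growth is g = r − D₁/P₀.
g = 0.139 − 7.82/71.18 = 0.139 − 0.10986 = 0.02914

2.91%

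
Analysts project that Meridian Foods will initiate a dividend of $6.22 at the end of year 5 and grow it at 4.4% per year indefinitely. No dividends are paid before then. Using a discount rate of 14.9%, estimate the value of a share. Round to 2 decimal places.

Deferred-dividend DDM. At t=4 the remaining stream is a growing perpetuity with first payment D_5 = 6.22.
V_4 = D_5/(r−g) = 6.22/(0.149−0.044) = 59.2381
P₀ = V_4/(1+r)^4 = 59.2381/(1+0.149)^4 = 33.9876

$33.99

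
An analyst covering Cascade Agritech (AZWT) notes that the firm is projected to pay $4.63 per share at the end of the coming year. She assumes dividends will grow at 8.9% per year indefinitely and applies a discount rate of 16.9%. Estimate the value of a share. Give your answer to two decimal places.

Gordon growth model: P₀ = D₁/(r − g), with D₁ = 4.63 given directly.
P₀ = 4.6300 / (0.169 − 0.089) = 4.6300 / 0.08 = 57.8750

$57.88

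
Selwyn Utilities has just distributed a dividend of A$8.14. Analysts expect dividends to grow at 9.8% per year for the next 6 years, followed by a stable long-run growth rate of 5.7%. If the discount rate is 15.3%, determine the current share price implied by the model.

Two-stage DDM. Project D₁…D_6 at 0.098, terminal growth 0.057, discount at r = 0.153.
D_1 = 8.9377
D_2 = 9.8136
D_3 = 10.7754
D_4 = 11.8313
D_5 = 12.9908
D_6 = 14.2639
Terminal value at t=6: TV = D_7/(r−g) = 15.0769/(0.153−0.057) = 157.0515
P₀ = 8.9377/(1+0.153)^1 + 9.8136/(1+0.153)^2 + 10.7754/(1+0.153)^3 + 11.8313/(1+0.153)^4 + 12.9908/(1+0.153)^5 + 14.2639/(1+0.153)^6 + 157.0515/(1+0.153)^6 = 108.1487

A$108.15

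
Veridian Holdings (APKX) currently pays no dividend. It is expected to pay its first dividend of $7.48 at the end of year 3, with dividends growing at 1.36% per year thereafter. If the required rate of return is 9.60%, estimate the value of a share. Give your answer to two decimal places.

$75.57

Deferred-dividend DDM. At t=2 the remaining stream is a growing perpetuity with first payment D_3 = 7.48.
V_2 = D_3/(r−g) = 7.48/(0.096−0.0136) = 90.7767
P₀ = V_2/(1+r)^2 = 90.7767/(1+0.096)^2 = 75.5707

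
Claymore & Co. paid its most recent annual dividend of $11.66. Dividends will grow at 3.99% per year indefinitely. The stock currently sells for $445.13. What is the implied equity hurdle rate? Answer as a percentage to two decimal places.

Rearranging the constant-growth DDM: r = D₁/P₀ + g.
D₁ = 11.66 × (1 + 0.0399) = 12.1252.
r = 12.1252 / 445.13 + 0.0399 = 0.02724 + 0.0399 = 0.06714

6.71%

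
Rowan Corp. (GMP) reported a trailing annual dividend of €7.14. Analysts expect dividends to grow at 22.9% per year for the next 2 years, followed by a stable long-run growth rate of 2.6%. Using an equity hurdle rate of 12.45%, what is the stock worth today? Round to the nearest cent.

€105.17

Two-stage DDM. Project D₁…D_2 at 0.229, terminal growth 0.026, discount at r = 0.1245.
D_1 = 8.7751
D_2 = 10.7845
Terminal value at t=2: TV = D_3/(r−g) = 11.0649/(0.1245−0.026) = 112.3345
P₀ = 8.7751/(1+0.1245)^1 + 10.7845/(1+0.1245)^2 + 112.3345/(1+0.1245)^2 = 105.1693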